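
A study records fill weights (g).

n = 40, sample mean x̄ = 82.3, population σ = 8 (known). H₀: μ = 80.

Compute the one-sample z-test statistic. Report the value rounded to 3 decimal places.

test statistic = 1.818

SE = σ/√n = 8/√40 = 1.2649
z = (x̄−μ₀)/SE = (82.3−80)/1.2649 = 1.8183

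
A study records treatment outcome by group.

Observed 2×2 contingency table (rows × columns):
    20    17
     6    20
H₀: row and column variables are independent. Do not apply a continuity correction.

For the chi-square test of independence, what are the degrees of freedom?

degrees of freedom = 1

df = (r−1)(c−1) = (2−1)·(2−1) = 1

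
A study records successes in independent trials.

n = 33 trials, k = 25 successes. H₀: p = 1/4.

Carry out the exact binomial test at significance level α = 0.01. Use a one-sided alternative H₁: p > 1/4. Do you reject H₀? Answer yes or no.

reject H₀: yes

Exact binomial: n=33, k=25, p₀=1/4=0.2500
P(X≥25) from Σ C(n,i)·p₀^i·(1−p₀)^(n−i)
p-value (one-sided, H₁ greater) = 0.00000
At α=0.01: p < α → reject H₀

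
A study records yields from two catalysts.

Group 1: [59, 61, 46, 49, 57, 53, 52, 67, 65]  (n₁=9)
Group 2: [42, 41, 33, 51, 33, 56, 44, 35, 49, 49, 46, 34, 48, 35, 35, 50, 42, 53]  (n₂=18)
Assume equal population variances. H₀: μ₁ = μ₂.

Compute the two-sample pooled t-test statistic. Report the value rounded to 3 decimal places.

test statistic = 4.439

x̄₁=56.556, s₁=7.143, n₁=9
x̄₂=43.111, s₂=7.545, n₂=18
s_p² = [8·7.143² + 17·7.545²]/25 = 55.0400
SE = √(s_p²·(1/9+1/18)) = 3.0288
t = (56.556−43.111)/3.0288 = 4.4389
df = 25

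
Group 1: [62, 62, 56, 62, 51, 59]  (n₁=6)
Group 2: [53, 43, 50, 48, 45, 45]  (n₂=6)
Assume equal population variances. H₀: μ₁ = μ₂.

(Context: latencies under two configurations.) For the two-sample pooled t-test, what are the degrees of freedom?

degrees of freedom = 10

df = n₁ + n₂ − 2 = 6 + 6 − 2 = 10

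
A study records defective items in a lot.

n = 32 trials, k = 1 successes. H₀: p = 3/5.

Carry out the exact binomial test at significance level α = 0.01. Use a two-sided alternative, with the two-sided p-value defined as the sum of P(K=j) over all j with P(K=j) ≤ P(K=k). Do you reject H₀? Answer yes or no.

Exact binomial: n=32, k=1, p₀=3/5=0.6000
P(X=j) = C(n,j)·p₀^j·(1−p₀)^(n−j); p = Σ P(X=j) over j with P(X=j) ≤ P(X=1)
p-value (two-sided) = 0.00000
At α=0.01: p < α → reject H₀

reject H₀: yes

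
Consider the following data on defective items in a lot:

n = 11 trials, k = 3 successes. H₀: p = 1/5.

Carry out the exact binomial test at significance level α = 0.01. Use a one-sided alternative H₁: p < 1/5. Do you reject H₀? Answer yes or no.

reject H₀: no

Exact binomial: n=11, k=3, p₀=1/5=0.2000
P(X≤3) from Σ C(n,i)·p₀^i·(1−p₀)^(n−i)
p-value (one-sided, H₁ less) = 0.83886
At α=0.01: p ≥ α → fail to reject H₀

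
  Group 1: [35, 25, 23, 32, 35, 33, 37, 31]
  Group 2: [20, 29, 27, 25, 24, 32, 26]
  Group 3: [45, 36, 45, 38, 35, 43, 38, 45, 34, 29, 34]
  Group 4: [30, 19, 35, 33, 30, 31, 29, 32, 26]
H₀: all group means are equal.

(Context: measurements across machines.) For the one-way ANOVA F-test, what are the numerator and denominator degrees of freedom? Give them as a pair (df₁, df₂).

degrees of freedom = [3, 31]

k = 4 groups, N = 35 total
df = (k−1, N−k) = (4−1, 35−4) = (3, 31)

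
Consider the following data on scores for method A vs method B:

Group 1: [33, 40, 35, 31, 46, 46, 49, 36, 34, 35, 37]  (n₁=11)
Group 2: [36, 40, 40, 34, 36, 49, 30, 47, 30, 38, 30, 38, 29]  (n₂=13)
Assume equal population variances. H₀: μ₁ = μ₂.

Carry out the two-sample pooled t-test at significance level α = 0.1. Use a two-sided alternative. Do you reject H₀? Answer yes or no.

reject H₀: no

x̄₁=38.364, s₁=6.038, n₁=11
x̄₂=36.692, s₂=6.356, n₂=13
s_p² = [10·6.038² + 12·6.356²]/22 = 38.6052
SE = √(s_p²·(1/11+1/13)) = 2.5454
t = (38.364−36.692)/2.5454 = 0.6566
df = 22
p-value (two-sided) = 0.51825
At α=0.1: p ≥ α → fail to reject H₀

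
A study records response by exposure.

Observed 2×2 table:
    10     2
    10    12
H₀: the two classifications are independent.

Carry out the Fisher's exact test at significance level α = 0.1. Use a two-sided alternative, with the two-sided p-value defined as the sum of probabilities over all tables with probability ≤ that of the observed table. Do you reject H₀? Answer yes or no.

Margins: r₁=12, r₂=22, c₁=20, c₂=14, n=34
p_obs = C(12,10)·C(22,10)/C(34,20); sum pmf over tables with pmf ≤ p_obs
p-value (two-sided) = 0.06623
At α=0.1: p < α → reject H₀

reject H₀: yes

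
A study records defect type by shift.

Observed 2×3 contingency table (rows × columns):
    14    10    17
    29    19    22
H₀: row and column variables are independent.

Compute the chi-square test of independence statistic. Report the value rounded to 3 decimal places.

Row totals [41, 70], col totals [43, 29, 39], n=111
χ² = (14−15.88)²/15.88 + (10−10.71)²/10.71 + (17−14.41)²/14.41 + (29−27.12)²/27.12 + (19−18.29)²/18.29 + (22−24.59)²/24.59 = 1.1700
df = 2

test statistic = 1.170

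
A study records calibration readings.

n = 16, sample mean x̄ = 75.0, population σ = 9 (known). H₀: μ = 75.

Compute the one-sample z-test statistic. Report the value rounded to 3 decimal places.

test statistic = 0.000

SE = σ/√n = 9/√16 = 2.2500
z = (x̄−μ₀)/SE = (75.0−75)/2.2500 = 0.0000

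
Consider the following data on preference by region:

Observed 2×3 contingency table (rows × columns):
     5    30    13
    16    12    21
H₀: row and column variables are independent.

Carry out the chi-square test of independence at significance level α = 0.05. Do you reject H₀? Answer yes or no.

Row totals [48, 49], col totals [21, 42, 34], n=97
χ² = (5−10.39)²/10.39 + (30−20.78)²/20.78 + (13−16.82)²/16.82 + (16−10.61)²/10.61 + (12−21.22)²/21.22 + (21−17.18)²/17.18 = 15.3499
df = 2
p-value (upper-tail) = 0.00046
At α=0.05: p < α → reject H₀

reject H₀: yes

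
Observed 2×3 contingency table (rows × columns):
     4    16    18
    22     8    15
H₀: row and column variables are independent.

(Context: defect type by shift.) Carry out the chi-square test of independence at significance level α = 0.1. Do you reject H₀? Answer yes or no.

reject H₀: yes

Row totals [38, 45], col totals [26, 24, 33], n=83
χ² = (4−11.90)²/11.90 + (16−10.99)²/10.99 + (18−15.11)²/15.11 + (22−14.10)²/14.10 + (8−13.01)²/13.01 + (15−17.89)²/17.89 = 14.9167
df = 2
p-value (upper-tail) = 0.00058
At α=0.1: p < α → reject H₀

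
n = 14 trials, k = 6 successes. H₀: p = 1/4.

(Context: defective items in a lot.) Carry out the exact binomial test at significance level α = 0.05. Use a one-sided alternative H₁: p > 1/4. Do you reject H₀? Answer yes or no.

Exact binomial: n=14, k=6, p₀=1/4=0.2500
P(X≥6) from Σ C(n,i)·p₀^i·(1−p₀)^(n−i)
p-value (one-sided, H₁ greater) = 0.11167
At α=0.05: p ≥ α → fail to reject H₀

reject H₀: no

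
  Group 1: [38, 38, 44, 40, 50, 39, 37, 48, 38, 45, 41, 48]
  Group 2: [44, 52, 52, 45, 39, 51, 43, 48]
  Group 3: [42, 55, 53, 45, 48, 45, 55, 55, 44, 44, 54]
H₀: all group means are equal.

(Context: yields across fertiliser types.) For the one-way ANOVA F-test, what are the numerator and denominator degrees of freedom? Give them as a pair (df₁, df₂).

degrees of freedom = [2, 28]

k = 3 groups, N = 31 total
df = (k−1, N−k) = (3−1, 31−3) = (2, 28)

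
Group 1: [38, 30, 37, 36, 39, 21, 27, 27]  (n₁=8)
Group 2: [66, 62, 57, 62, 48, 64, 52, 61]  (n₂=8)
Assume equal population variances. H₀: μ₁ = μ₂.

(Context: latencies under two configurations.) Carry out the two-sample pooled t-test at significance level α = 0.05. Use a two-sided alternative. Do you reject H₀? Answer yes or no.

x̄₁=31.875, s₁=6.556, n₁=8
x̄₂=59.000, s₂=6.211, n₂=8
s_p² = [7·6.556² + 7·6.211²]/14 = 40.7768
SE = √(s_p²·(1/8+1/8)) = 3.1928
t = (31.875−59.000)/3.1928 = -8.4956
df = 14
p-value (two-sided) = 0.00000
At α=0.05: p < α → reject H₀

reject H₀: yes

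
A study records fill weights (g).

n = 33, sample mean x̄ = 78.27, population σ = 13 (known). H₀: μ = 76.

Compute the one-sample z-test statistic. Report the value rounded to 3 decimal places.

test statistic = 1.003

SE = σ/√n = 13/√33 = 2.2630
z = (x̄−μ₀)/SE = (78.27−76)/2.2630 = 1.0031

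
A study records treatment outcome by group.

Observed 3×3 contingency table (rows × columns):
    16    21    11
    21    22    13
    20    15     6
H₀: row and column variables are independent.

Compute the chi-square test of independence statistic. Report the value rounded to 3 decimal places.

Row totals [48, 56, 41], col totals [57, 58, 30], n=145
χ² = (16−18.87)²/18.87 + (21−19.20)²/19.20 + (11−9.93)²/9.93 + (21−22.01)²/22.01 + (22−22.40)²/22.40 + (13−11.59)²/11.59 + (20−16.12)²/16.12 + (15−16.40)²/16.40 + (6−8.48)²/8.48 = 2.7279
df = 4

test statistic = 2.728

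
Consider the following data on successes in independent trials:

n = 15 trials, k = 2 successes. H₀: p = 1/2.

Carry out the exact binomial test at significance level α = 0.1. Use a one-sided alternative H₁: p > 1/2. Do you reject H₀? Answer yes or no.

Exact binomial: n=15, k=2, p₀=1/2=0.5000
P(X≥2) from Σ C(n,i)·p₀^i·(1−p₀)^(n−i)
p-value (one-sided, H₁ greater) = 0.99951
At α=0.1: p ≥ α → fail to reject H₀

reject H₀: no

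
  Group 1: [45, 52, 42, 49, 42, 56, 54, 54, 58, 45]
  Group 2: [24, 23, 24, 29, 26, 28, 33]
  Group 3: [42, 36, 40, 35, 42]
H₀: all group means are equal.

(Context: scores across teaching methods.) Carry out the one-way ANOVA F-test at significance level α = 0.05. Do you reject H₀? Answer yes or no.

Group means [49.70, 26.71, 39.00], grand mean 39.955
SSB = Σnᵢ(x̄ᵢ−x̄)² = 2181.426; SSW = ΣΣ(x−x̄ᵢ)² = 433.529
MSB = 2181.426/2 = 1090.7130; MSW = 433.529/19 = 22.8173
F = MSB/MSW = 47.8020
df = (2, 19)
p-value (upper-tail) = 0.00000
At α=0.05: p < α → reject H₀

reject H₀: yes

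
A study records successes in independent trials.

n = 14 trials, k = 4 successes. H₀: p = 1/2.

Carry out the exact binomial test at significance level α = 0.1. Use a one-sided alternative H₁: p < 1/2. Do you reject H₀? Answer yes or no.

reject H₀: yes

Exact binomial: n=14, k=4, p₀=1/2=0.5000
P(X≤4) from Σ C(n,i)·p₀^i·(1−p₀)^(n−i)
p-value (one-sided, H₁ less) = 0.08978
At α=0.1: p < α → reject H₀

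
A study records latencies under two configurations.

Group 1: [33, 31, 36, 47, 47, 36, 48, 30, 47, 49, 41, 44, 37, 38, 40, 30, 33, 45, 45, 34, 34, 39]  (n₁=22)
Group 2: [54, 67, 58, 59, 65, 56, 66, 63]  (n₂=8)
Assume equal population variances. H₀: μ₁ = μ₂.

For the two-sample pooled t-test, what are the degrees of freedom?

df = n₁ + n₂ − 2 = 22 + 8 − 2 = 28

degrees of freedom = 28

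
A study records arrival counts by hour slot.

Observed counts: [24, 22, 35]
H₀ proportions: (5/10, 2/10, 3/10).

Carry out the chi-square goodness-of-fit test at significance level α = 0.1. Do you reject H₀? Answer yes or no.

n = 81; E_i = n·p_i = [40.50, 16.20, 24.30]
χ² = (24−40.50)²/40.50 + (22−16.20)²/16.20 + (35−24.30)²/24.30 = 13.5103
df = 2
p-value (upper-tail) = 0.00116
At α=0.1: p < α → reject H₀

reject H₀: yes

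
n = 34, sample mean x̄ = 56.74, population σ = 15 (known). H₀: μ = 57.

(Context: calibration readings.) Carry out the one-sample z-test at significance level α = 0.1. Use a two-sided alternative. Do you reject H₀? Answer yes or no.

SE = σ/√n = 15/√34 = 2.5725
z = (x̄−μ₀)/SE = (56.74−57)/2.5725 = -0.1011
p-value (two-sided) = 0.91950
At α=0.1: p ≥ α → fail to reject H₀

reject H₀: no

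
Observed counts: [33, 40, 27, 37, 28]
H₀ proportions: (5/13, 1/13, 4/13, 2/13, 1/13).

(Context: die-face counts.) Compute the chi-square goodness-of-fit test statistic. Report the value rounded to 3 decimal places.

test statistic = 108.280

n = 165; E_i = n·p_i = [63.46, 12.69, 50.77, 25.38, 12.69]
χ² = (33−63.46)²/63.46 + (40−12.69)²/12.69 + (27−50.77)²/50.77 + (37−25.38)²/25.38 + (28−12.69)²/12.69 = 108.2797
df = 4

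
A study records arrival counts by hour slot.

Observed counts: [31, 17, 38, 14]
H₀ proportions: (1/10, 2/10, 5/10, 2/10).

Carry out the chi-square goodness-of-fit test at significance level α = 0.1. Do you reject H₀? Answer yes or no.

reject H₀: yes

n = 100; E_i = n·p_i = [10.00, 20.00, 50.00, 20.00]
χ² = (31−10.00)²/10.00 + (17−20.00)²/20.00 + (38−50.00)²/50.00 + (14−20.00)²/20.00 = 49.2300
df = 3
p-value (upper-tail) = 0.00000
At α=0.1: p < α → reject H₀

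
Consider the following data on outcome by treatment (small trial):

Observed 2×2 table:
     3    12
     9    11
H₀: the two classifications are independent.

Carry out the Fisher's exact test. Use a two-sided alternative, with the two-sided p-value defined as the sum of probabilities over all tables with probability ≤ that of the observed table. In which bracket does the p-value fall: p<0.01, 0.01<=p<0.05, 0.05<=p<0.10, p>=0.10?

p-value bracket: p>=0.10

Margins: r₁=15, r₂=20, c₁=12, c₂=23, n=35
p_obs = C(15,3)·C(20,9)/C(35,12); sum pmf over tables with pmf ≤ p_obs
p-value (two-sided) = 0.16292
→ bracket: p>=0.10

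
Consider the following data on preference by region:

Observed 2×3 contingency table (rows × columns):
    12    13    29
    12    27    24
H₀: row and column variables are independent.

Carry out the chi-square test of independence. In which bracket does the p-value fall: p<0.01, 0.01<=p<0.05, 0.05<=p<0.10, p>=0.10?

Row totals [54, 63], col totals [24, 40, 53], n=117
χ² = (12−11.08)²/11.08 + (13−18.46)²/18.46 + (29−24.46)²/24.46 + (12−12.92)²/12.92 + (27−21.54)²/21.54 + (24−28.54)²/28.54 = 4.7072
df = 2
p-value (upper-tail) = 0.09502
→ bracket: 0.05<=p<0.10

p-value bracket: 0.05<=p<0.10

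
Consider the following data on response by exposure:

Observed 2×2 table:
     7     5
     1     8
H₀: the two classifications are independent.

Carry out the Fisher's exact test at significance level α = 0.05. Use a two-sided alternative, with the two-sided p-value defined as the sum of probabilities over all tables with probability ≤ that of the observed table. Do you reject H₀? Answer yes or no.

reject H₀: no

Margins: r₁=12, r₂=9, c₁=8, c₂=13, n=21
p_obs = C(12,7)·C(9,1)/C(21,8); sum pmf over tables with pmf ≤ p_obs
p-value (two-sided) = 0.06687
At α=0.05: p ≥ α → fail to reject H₀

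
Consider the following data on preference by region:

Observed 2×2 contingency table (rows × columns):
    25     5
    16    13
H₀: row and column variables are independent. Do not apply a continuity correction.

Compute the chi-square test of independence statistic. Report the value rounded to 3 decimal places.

Row totals [30, 29], col totals [41, 18], n=59
χ² = (25−20.85)²/20.85 + (5−9.15)²/9.15 + (16−20.15)²/20.15 + (13−8.85)²/8.85 = 5.5158
df = 1

test statistic = 5.516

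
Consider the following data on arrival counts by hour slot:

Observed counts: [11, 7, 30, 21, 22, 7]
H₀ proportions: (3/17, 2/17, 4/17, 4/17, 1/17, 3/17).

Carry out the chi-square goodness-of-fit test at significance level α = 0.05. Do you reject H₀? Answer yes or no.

n = 98; E_i = n·p_i = [17.29, 11.53, 23.06, 23.06, 5.76, 17.29]
χ² = (11−17.29)²/17.29 + (7−11.53)²/11.53 + (30−23.06)²/23.06 + (21−23.06)²/23.06 + (22−5.76)²/5.76 + (7−17.29)²/17.29 = 58.1947
df = 5
p-value (upper-tail) = 0.00000
At α=0.05: p < α → reject H₀

reject H₀: yes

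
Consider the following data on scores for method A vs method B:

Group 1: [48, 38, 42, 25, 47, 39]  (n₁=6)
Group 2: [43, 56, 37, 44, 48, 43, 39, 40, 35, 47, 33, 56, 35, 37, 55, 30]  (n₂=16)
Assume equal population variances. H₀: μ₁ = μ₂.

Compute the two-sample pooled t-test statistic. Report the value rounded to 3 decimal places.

x̄₁=39.833, s₁=8.329, n₁=6
x̄₂=42.375, s₂=8.213, n₂=16
s_p² = [5·8.329² + 15·8.213²]/20 = 67.9292
SE = √(s_p²·(1/6+1/16)) = 3.9455
t = (39.833−42.375)/3.9455 = -0.6442
df = 20

test statistic = -0.644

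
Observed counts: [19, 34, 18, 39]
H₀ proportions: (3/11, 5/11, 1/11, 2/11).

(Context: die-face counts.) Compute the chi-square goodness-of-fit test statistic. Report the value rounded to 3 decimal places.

n = 110; E_i = n·p_i = [30.00, 50.00, 10.00, 20.00]
χ² = (19−30.00)²/30.00 + (34−50.00)²/50.00 + (18−10.00)²/10.00 + (39−20.00)²/20.00 = 33.6033
df = 3

test statistic = 33.603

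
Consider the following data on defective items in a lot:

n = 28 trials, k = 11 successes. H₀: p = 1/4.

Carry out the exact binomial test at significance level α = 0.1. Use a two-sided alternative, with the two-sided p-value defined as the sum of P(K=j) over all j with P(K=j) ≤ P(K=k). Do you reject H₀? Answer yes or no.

Exact binomial: n=28, k=11, p₀=1/4=0.2500
P(X=j) = C(n,j)·p₀^j·(1−p₀)^(n−j); p = Σ P(X=j) over j with P(X=j) ≤ P(X=11)
p-value (two-sided) = 0.08451
At α=0.1: p < α → reject H₀

reject H₀: yes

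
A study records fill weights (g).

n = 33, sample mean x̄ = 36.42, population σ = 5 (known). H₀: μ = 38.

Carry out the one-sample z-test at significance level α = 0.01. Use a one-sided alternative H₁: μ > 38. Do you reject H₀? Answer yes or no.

reject H₀: no

SE = σ/√n = 5/√33 = 0.8704
z = (x̄−μ₀)/SE = (36.42−38)/0.8704 = -1.8153
p-value (one-sided, H₁ greater) = 0.96526
At α=0.01: p ≥ α → fail to reject H₀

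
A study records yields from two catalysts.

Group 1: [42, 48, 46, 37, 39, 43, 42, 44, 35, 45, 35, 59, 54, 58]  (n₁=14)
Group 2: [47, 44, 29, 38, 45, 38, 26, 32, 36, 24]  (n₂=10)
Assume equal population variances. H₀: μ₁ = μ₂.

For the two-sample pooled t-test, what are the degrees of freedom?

df = n₁ + n₂ − 2 = 14 + 10 − 2 = 22

degrees of freedom = 22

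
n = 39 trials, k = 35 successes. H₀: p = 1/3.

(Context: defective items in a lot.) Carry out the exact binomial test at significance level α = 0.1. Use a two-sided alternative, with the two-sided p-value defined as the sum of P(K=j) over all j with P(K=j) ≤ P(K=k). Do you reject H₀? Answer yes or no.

Exact binomial: n=39, k=35, p₀=1/3=0.3333
P(X=j) = C(n,j)·p₀^j·(1−p₀)^(n−j); p = Σ P(X=j) over j with P(X=j) ≤ P(X=35)
p-value (two-sided) = 0.00000
At α=0.1: p < α → reject H₀

reject H₀: yes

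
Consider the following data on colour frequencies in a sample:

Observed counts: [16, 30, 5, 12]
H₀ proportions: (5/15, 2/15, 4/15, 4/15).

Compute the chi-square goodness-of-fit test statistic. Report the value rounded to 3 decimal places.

n = 63; E_i = n·p_i = [21.00, 8.40, 16.80, 16.80]
χ² = (16−21.00)²/21.00 + (30−8.40)²/8.40 + (5−16.80)²/16.80 + (12−16.80)²/16.80 = 66.3929
df = 3

test statistic = 66.393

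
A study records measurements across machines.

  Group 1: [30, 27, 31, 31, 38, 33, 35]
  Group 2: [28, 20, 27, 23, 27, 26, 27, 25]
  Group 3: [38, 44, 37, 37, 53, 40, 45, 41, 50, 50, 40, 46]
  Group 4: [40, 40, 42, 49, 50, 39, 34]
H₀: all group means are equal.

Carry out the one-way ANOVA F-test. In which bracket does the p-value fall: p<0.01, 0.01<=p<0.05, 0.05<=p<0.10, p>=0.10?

Group means [32.14, 25.38, 43.42, 42.00], grand mean 36.559
SSB = Σnᵢ(x̄ᵢ−x̄)² = 1908.734; SSW = ΣΣ(x−x̄ᵢ)² = 649.649
MSB = 1908.734/3 = 636.2445; MSW = 649.649/30 = 21.6550
F = MSB/MSW = 29.3810
df = (3, 30)
p-value (upper-tail) = 0.00000
→ bracket: p<0.01

p-value bracket: p<0.01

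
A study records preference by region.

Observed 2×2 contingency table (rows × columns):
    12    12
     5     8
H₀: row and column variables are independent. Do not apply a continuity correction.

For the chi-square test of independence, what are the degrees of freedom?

degrees of freedom = 1

df = (r−1)(c−1) = (2−1)·(2−1) = 1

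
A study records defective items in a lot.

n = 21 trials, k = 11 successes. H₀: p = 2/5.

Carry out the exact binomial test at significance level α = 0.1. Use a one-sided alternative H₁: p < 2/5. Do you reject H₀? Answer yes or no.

Exact binomial: n=21, k=11, p₀=2/5=0.4000
P(X≤11) from Σ C(n,i)·p₀^i·(1−p₀)^(n−i)
p-value (one-sided, H₁ less) = 0.91508
At α=0.1: p ≥ α → fail to reject H₀

reject H₀: no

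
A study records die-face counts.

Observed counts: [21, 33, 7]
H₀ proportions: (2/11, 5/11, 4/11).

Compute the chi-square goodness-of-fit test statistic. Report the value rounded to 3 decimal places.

test statistic = 20.247

n = 61; E_i = n·p_i = [11.09, 27.73, 22.18]
χ² = (21−11.09)²/11.09 + (33−27.73)²/27.73 + (7−22.18)²/22.18 = 20.2467
df = 2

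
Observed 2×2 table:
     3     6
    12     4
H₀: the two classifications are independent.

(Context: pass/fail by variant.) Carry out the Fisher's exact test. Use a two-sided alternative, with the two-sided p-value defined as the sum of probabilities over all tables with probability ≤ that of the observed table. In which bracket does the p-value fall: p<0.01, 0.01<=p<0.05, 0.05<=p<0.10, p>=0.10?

p-value bracket: 0.05<=p<0.10

Margins: r₁=9, r₂=16, c₁=15, c₂=10, n=25
p_obs = C(9,3)·C(16,12)/C(25,15); sum pmf over tables with pmf ≤ p_obs
p-value (two-sided) = 0.08722
→ bracket: 0.05<=p<0.10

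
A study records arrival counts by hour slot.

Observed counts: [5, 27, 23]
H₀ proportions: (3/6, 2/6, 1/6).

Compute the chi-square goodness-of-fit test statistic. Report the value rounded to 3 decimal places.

test statistic = 43.382

n = 55; E_i = n·p_i = [27.50, 18.33, 9.17]
χ² = (5−27.50)²/27.50 + (27−18.33)²/18.33 + (23−9.17)²/9.17 = 43.3818
df = 2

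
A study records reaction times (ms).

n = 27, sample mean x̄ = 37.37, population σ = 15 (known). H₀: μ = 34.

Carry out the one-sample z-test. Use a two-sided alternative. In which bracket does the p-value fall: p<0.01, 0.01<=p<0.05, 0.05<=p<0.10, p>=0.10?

SE = σ/√n = 15/√27 = 2.8868
z = (x̄−μ₀)/SE = (37.37−34)/2.8868 = 1.1674
p-value (two-sided) = 0.24305
→ bracket: p>=0.10

p-value bracket: p>=0.10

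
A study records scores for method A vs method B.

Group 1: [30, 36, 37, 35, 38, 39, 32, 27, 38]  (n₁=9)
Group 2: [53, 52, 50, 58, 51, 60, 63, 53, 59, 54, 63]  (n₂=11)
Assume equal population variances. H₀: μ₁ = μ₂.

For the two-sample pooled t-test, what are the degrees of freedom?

df = n₁ + n₂ − 2 = 9 + 11 − 2 = 18

degrees of freedom = 18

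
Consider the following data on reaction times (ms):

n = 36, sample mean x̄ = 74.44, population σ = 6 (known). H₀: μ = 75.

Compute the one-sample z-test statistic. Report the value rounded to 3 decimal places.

SE = σ/√n = 6/√36 = 1.0000
z = (x̄−μ₀)/SE = (74.44−75)/1.0000 = -0.5600

test statistic = -0.560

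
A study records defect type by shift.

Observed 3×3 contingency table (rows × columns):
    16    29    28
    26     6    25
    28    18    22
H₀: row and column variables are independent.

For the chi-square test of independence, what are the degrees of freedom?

df = (r−1)(c−1) = (3−1)·(3−1) = 4

degrees of freedom = 4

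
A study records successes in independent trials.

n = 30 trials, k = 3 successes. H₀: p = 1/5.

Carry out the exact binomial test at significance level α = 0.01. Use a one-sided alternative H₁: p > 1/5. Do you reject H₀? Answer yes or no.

Exact binomial: n=30, k=3, p₀=1/5=0.2000
P(X≥3) from Σ C(n,i)·p₀^i·(1−p₀)^(n−i)
p-value (one-sided, H₁ greater) = 0.95582
At α=0.01: p ≥ α → fail to reject H₀

reject H₀: no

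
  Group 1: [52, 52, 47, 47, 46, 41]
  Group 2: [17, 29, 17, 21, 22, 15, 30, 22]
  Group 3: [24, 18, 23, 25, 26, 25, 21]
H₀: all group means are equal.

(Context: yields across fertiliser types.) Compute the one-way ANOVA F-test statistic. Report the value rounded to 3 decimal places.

test statistic = 71.193

Group means [47.50, 21.62, 23.14], grand mean 29.524
SSB = Σnᵢ(x̄ᵢ−x̄)² = 2723.006; SSW = ΣΣ(x−x̄ᵢ)² = 344.232
MSB = 2723.006/2 = 1361.5030; MSW = 344.232/18 = 19.1240
F = MSB/MSW = 71.1934
df = (2, 18)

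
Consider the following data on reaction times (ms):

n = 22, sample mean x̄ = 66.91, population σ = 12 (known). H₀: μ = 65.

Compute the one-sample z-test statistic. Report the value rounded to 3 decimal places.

SE = σ/√n = 12/√22 = 2.5584
z = (x̄−μ₀)/SE = (66.91−65)/2.5584 = 0.7466

test statistic = 0.747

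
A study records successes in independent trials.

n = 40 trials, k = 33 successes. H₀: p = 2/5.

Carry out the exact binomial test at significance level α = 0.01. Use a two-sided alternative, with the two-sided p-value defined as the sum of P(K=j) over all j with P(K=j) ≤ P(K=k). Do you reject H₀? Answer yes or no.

reject H₀: yes

Exact binomial: n=40, k=33, p₀=2/5=0.4000
P(X=j) = C(n,j)·p₀^j·(1−p₀)^(n−j); p = Σ P(X=j) over j with P(X=j) ≤ P(X=33)
p-value (two-sided) = 0.00000
At α=0.01: p < α → reject H₀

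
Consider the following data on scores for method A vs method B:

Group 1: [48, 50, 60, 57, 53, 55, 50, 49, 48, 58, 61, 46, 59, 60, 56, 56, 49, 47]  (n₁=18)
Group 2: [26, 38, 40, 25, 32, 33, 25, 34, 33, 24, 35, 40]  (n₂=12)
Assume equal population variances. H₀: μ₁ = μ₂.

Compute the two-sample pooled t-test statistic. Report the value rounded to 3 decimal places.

test statistic = 10.596

x̄₁=53.444, s₁=5.102, n₁=18
x̄₂=32.083, s₂=5.854, n₂=12
s_p² = [17·5.102² + 11·5.854²]/28 = 29.2629
SE = √(s_p²·(1/18+1/12)) = 2.0160
t = (53.444−32.083)/2.0160 = 10.5957
df = 28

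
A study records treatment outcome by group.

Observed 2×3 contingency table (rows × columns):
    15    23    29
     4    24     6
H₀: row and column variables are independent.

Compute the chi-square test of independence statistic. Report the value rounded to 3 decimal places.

test statistic = 12.003

Row totals [67, 34], col totals [19, 47, 35], n=101
χ² = (15−12.60)²/12.60 + (23−31.18)²/31.18 + (29−23.22)²/23.22 + (4−6.40)²/6.40 + (24−15.82)²/15.82 + (6−11.78)²/11.78 = 12.0032
df = 2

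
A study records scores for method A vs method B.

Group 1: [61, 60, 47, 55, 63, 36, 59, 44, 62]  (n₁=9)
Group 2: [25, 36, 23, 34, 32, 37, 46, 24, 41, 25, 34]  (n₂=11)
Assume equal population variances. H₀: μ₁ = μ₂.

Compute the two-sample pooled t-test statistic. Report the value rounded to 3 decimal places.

x̄₁=54.111, s₁=9.545, n₁=9
x̄₂=32.455, s₂=7.528, n₂=11
s_p² = [8·9.545² + 10·7.528²]/18 = 71.9787
SE = √(s_p²·(1/9+1/11)) = 3.8133
t = (54.111−32.455)/3.8133 = 5.6792
df = 18

test statistic = 5.679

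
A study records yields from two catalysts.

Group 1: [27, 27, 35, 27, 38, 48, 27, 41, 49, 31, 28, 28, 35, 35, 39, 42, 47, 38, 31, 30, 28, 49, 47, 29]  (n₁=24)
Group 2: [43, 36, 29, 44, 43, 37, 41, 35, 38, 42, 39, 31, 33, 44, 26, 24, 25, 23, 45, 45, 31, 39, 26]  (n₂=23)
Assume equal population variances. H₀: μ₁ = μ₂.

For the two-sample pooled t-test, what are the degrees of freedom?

df = n₁ + n₂ − 2 = 24 + 23 − 2 = 45

degrees of freedom = 45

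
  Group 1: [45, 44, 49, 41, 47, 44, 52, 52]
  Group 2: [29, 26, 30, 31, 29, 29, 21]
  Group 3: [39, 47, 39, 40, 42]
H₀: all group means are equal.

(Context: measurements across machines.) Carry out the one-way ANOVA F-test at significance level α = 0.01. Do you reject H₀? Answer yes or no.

Group means [46.75, 27.86, 41.40], grand mean 38.800
SSB = Σnᵢ(x̄ᵢ−x̄)² = 1377.643; SSW = ΣΣ(x−x̄ᵢ)² = 225.557
MSB = 1377.643/2 = 688.8214; MSW = 225.557/17 = 13.2681
F = MSB/MSW = 51.9157
df = (2, 17)
p-value (upper-tail) = 0.00000
At α=0.01: p < α → reject H₀

reject H₀: yes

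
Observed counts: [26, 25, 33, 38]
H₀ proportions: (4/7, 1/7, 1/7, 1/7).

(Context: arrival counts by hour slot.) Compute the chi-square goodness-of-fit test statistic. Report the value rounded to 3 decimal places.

test statistic = 68.893

n = 122; E_i = n·p_i = [69.71, 17.43, 17.43, 17.43]
χ² = (26−69.71)²/69.71 + (25−17.43)²/17.43 + (33−17.43)²/17.43 + (38−17.43)²/17.43 = 68.8934
df = 3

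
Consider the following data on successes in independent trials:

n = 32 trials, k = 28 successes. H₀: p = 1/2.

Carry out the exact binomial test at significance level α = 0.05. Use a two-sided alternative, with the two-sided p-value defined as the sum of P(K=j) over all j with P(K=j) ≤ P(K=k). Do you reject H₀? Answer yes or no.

reject H₀: yes

Exact binomial: n=32, k=28, p₀=1/2=0.5000
P(X=j) = C(n,j)·p₀^j·(1−p₀)^(n−j); p = Σ P(X=j) over j with P(X=j) ≤ P(X=28)
p-value (two-sided) = 0.00002
At α=0.05: p < α → reject H₀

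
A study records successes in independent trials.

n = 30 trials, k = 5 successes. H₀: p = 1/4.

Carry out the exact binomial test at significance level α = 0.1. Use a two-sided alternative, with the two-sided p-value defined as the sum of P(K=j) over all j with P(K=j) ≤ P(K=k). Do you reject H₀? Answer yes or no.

reject H₀: no

Exact binomial: n=30, k=5, p₀=1/4=0.2500
P(X=j) = C(n,j)·p₀^j·(1−p₀)^(n−j); p = Σ P(X=j) over j with P(X=j) ≤ P(X=5)
p-value (two-sided) = 0.39919
At α=0.1: p ≥ α → fail to reject H₀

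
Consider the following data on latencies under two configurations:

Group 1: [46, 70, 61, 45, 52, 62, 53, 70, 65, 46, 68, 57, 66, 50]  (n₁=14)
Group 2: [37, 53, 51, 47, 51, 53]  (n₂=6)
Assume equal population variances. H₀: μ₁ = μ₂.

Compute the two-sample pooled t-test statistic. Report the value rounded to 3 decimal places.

test statistic = 2.237

x̄₁=57.929, s₁=9.236, n₁=14
x̄₂=48.667, s₂=6.121, n₂=6
s_p² = [13·9.236² + 5·6.121²]/18 = 72.0146
SE = √(s_p²·(1/14+1/6)) = 4.1408
t = (57.929−48.667)/4.1408 = 2.2367
df = 18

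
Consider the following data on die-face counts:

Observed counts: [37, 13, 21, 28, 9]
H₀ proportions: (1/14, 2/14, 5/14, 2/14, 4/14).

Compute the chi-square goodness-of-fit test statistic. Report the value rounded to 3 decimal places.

test statistic = 145.290

n = 108; E_i = n·p_i = [7.71, 15.43, 38.57, 15.43, 30.86]
χ² = (37−7.71)²/7.71 + (13−15.43)²/15.43 + (21−38.57)²/38.57 + (28−15.43)²/15.43 + (9−30.86)²/30.86 = 145.2898
df = 4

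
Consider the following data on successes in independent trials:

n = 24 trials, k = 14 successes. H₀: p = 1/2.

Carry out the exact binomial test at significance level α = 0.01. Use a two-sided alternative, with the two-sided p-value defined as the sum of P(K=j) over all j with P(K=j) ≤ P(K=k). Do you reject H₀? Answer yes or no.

reject H₀: no

Exact binomial: n=24, k=14, p₀=1/2=0.5000
P(X=j) = C(n,j)·p₀^j·(1−p₀)^(n−j); p = Σ P(X=j) over j with P(X=j) ≤ P(X=14)
p-value (two-sided) = 0.54126
At α=0.01: p ≥ α → fail to reject H₀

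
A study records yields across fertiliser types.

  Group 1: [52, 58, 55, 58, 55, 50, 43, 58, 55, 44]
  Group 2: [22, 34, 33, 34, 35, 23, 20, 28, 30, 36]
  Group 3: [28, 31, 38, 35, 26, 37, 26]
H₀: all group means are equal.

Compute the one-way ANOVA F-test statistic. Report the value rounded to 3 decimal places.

Group means [52.80, 29.50, 31.57], grand mean 38.667
SSB = Σnᵢ(x̄ᵢ−x̄)² = 3190.186; SSW = ΣΣ(x−x̄ᵢ)² = 751.814
MSB = 3190.186/2 = 1595.0929; MSW = 751.814/24 = 31.3256
F = MSB/MSW = 50.9198
df = (2, 24)

test statistic = 50.920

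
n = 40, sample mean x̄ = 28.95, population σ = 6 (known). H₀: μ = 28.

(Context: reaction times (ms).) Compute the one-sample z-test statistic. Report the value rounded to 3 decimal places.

test statistic = 1.001

SE = σ/√n = 6/√40 = 0.9487
z = (x̄−μ₀)/SE = (28.95−28)/0.9487 = 1.0014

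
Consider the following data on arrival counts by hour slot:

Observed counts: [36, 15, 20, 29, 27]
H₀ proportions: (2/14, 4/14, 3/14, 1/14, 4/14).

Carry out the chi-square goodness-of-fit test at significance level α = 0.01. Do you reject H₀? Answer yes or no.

n = 127; E_i = n·p_i = [18.14, 36.29, 27.21, 9.07, 36.29]
χ² = (36−18.14)²/18.14 + (15−36.29)²/36.29 + (20−27.21)²/27.21 + (29−9.07)²/9.07 + (27−36.29)²/36.29 = 78.1312
df = 4
p-value (upper-tail) = 0.00000
At α=0.01: p < α → reject H₀

reject H₀: yes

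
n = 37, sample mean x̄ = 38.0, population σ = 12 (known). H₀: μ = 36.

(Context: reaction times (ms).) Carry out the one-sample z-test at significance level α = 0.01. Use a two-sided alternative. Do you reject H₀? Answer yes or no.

reject H₀: no

SE = σ/√n = 12/√37 = 1.9728
z = (x̄−μ₀)/SE = (38.0−36)/1.9728 = 1.0138
p-value (two-sided) = 0.31068
At α=0.01: p ≥ α → fail to reject H₀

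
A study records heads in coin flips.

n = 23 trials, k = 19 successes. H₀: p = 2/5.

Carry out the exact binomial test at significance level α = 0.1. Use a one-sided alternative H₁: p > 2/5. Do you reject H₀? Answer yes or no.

Exact binomial: n=23, k=19, p₀=2/5=0.4000
P(X≥19) from Σ C(n,i)·p₀^i·(1−p₀)^(n−i)
p-value (one-sided, H₁ greater) = 0.00004
At α=0.1: p < α → reject H₀

reject H₀: yes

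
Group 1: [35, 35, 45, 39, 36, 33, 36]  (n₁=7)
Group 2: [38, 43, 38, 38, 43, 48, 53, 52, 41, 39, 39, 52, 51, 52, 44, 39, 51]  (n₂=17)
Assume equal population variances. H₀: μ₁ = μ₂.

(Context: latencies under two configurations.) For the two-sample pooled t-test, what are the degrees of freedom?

df = n₁ + n₂ − 2 = 7 + 17 − 2 = 22

degrees of freedom = 22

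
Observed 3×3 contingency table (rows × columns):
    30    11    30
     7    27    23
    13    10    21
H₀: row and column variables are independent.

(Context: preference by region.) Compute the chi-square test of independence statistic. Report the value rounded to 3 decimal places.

test statistic = 22.186

Row totals [71, 57, 44], col totals [50, 48, 74], n=172
χ² = (30−20.64)²/20.64 + (11−19.81)²/19.81 + (30−30.55)²/30.55 + (7−16.57)²/16.57 + (27−15.91)²/15.91 + (23−24.52)²/24.52 + (13−12.79)²/12.79 + (10−12.28)²/12.28 + (21−18.93)²/18.93 = 22.1859
df = 4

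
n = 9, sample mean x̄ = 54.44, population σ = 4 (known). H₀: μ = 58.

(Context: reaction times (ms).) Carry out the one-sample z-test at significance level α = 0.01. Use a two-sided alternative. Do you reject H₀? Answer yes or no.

reject H₀: yes

SE = σ/√n = 4/√9 = 1.3333
z = (x̄−μ₀)/SE = (54.44−58)/1.3333 = -2.6700
p-value (two-sided) = 0.00759
At α=0.01: p < α → reject H₀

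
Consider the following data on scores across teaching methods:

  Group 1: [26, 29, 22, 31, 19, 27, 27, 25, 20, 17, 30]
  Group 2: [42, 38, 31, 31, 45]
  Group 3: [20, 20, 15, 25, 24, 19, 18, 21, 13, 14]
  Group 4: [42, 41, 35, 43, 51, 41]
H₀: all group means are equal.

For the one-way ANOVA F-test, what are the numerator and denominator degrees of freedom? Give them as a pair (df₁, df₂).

degrees of freedom = [3, 28]

k = 4 groups, N = 32 total
df = (k−1, N−k) = (4−1, 32−4) = (3, 28)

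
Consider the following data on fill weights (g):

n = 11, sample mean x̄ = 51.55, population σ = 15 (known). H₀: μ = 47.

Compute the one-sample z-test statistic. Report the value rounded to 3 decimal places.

SE = σ/√n = 15/√11 = 4.5227
z = (x̄−μ₀)/SE = (51.55−47)/4.5227 = 1.0060

test statistic = 1.006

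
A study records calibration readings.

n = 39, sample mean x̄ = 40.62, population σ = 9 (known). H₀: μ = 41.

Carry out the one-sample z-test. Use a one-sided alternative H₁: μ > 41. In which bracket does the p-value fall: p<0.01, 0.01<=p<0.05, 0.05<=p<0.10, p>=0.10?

p-value bracket: p>=0.10

SE = σ/√n = 9/√39 = 1.4412
z = (x̄−μ₀)/SE = (40.62−41)/1.4412 = -0.2637
p-value (one-sided, H₁ greater) = 0.60399
→ bracket: p>=0.10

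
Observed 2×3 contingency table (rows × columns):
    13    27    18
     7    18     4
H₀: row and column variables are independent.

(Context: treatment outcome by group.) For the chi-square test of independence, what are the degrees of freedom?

df = (r−1)(c−1) = (2−1)·(3−1) = 2

degrees of freedom = 2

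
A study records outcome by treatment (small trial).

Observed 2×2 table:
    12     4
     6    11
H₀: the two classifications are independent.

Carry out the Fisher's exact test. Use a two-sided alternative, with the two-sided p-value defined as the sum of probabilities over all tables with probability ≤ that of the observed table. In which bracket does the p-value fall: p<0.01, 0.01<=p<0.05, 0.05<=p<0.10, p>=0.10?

Margins: r₁=16, r₂=17, c₁=18, c₂=15, n=33
p_obs = C(16,12)·C(17,6)/C(33,18); sum pmf over tables with pmf ≤ p_obs
p-value (two-sided) = 0.03664
→ bracket: 0.01<=p<0.05

p-value bracket: 0.01<=p<0.05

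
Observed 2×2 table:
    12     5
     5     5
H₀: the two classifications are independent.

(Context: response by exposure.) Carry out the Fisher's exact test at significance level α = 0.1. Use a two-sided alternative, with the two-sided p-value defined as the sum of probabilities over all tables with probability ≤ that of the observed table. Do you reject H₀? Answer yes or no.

Margins: r₁=17, r₂=10, c₁=17, c₂=10, n=27
p_obs = C(17,12)·C(10,5)/C(27,17); sum pmf over tables with pmf ≤ p_obs
p-value (two-sided) = 0.41530
At α=0.1: p ≥ α → fail to reject H₀

reject H₀: no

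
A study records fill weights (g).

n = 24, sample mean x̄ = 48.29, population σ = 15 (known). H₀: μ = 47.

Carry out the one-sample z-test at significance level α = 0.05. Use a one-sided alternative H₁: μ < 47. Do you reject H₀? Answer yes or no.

SE = σ/√n = 15/√24 = 3.0619
z = (x̄−μ₀)/SE = (48.29−47)/3.0619 = 0.4213
p-value (one-sided, H₁ less) = 0.66324
At α=0.05: p ≥ α → fail to reject H₀

reject H₀: no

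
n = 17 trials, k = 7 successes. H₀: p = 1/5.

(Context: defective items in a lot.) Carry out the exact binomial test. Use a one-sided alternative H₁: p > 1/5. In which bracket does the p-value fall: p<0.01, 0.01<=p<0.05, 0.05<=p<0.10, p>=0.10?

p-value bracket: 0.01<=p<0.05

Exact binomial: n=17, k=7, p₀=1/5=0.2000
P(X≥7) from Σ C(n,i)·p₀^i·(1−p₀)^(n−i)
p-value (one-sided, H₁ greater) = 0.03766
→ bracket: 0.01<=p<0.05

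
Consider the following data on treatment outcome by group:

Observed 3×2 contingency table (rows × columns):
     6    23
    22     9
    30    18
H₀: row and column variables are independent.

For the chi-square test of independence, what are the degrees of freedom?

df = (r−1)(c−1) = (3−1)·(2−1) = 2

degrees of freedom = 2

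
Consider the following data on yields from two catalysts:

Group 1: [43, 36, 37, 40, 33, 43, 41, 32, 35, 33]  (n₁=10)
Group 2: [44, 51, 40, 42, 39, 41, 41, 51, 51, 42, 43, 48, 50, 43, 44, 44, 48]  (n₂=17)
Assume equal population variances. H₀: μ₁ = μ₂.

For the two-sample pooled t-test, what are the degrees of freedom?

degrees of freedom = 25

df = n₁ + n₂ − 2 = 10 + 17 − 2 = 25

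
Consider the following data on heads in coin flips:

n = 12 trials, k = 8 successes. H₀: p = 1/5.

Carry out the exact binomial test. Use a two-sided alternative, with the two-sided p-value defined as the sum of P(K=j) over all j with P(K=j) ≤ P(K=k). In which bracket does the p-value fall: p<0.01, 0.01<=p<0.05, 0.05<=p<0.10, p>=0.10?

p-value bracket: p<0.01

Exact binomial: n=12, k=8, p₀=1/5=0.2000
P(X=j) = C(n,j)·p₀^j·(1−p₀)^(n−j); p = Σ P(X=j) over j with P(X=j) ≤ P(X=8)
p-value (two-sided) = 0.00058
→ bracket: p<0.01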